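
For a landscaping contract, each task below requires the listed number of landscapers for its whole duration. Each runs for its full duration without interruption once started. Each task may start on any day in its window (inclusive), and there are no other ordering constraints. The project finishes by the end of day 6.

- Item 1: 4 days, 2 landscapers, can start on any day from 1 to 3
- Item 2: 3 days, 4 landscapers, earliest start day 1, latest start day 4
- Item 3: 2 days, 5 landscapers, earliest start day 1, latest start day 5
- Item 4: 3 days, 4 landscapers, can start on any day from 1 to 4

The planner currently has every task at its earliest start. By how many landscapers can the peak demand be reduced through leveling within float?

6

Early-start peak: d1:15  d2:15  d3:10  d4:2  d5:0  d6:0 ⇒ 15.
Leveled (Item 1@1, Item 2@1, Item 3@5, Item 4@4): d1:6  d2:6  d3:6  d4:6  d5:9  d6:9 ⇒ 9.
Reduction 15 − 9 = 6.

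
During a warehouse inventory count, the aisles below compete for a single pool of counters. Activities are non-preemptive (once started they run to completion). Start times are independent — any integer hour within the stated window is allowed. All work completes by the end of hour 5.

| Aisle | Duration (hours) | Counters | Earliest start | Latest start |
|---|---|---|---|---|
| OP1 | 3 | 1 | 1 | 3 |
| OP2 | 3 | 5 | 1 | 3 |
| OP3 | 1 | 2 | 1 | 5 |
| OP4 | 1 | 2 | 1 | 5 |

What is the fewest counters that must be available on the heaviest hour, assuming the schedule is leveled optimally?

Early-start (OP1@1, OP2@1, OP3@1, OP4@1) gives peak 10: h1:10  h2:6  h3:6  h4:0  h5:0.
Shift OP3→4, OP4→4.
Schedule OP1@1, OP2@1, OP3@4, OP4@4: h1:6  h2:6  h3:6  h4:4  h5:0 — peak 6.

6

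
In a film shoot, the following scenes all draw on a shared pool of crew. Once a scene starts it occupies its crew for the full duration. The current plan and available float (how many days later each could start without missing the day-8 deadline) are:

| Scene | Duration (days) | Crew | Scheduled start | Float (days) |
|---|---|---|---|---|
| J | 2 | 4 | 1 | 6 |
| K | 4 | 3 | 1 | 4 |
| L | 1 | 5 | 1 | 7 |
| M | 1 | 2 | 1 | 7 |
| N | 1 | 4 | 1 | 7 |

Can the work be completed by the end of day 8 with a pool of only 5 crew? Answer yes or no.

Schedule J@1, K@3, L@7, M@3, N@8: d1:4  d2:4  d3:5  d4:3  d5:3  d6:3  d7:5  d8:4 — peak 5 ≤ 5.

yes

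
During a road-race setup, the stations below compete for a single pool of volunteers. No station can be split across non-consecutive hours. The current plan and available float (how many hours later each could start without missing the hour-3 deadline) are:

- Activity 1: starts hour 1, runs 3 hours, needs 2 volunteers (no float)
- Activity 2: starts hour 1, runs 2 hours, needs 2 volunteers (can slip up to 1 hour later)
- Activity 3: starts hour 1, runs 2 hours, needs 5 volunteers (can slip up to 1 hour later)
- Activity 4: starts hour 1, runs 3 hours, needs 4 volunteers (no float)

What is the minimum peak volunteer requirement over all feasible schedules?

Schedule Activity 1@1, Activity 2@1, Activity 3@1, Activity 4@1: h1:13  h2:13  h3:6 — peak 13.
No arrangement of the 4 feasible schedules does better.

13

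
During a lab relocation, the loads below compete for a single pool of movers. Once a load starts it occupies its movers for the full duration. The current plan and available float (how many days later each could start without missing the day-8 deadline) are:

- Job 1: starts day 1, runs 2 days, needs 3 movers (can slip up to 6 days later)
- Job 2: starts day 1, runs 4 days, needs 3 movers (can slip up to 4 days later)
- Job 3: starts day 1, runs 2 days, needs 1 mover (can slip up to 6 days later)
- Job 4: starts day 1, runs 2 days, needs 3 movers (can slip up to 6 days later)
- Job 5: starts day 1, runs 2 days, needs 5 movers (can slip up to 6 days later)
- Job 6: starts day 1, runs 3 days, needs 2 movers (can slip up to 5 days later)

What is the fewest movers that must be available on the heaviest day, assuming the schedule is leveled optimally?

Early-start (Job 1@1, Job 2@1, Job 3@1, Job 4@1, Job 5@1, Job 6@1) gives peak 17: d1:17  d2:17  d3:5  d4:3  d5:0  d6:0  d7:0  d8:0.
Shift Job 3→3, Job 4→5, Job 5→7, Job 6→3.
Schedule Job 1@1, Job 2@1, Job 3@3, Job 4@5, Job 5@7, Job 6@3: d1:6  d2:6  d3:6  d4:6  d5:5  d6:3  d7:5  d8:5 — peak 6.
Total mover-days = 42 over 8 days ⇒ peak ≥ ⌈42/8⌉ = 6, so 6 is optimal.

6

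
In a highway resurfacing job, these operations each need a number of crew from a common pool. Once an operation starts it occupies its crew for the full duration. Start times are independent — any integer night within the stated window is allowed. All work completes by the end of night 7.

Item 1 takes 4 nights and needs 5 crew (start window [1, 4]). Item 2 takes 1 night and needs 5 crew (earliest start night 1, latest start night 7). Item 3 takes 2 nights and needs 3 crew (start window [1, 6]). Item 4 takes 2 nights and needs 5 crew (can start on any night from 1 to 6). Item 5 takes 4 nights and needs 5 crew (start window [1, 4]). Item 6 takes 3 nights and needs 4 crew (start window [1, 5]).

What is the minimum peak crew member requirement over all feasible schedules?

Early-start (Item 1@1, Item 2@1, Item 3@1, Item 4@1, Item 5@1, Item 6@1) gives peak 27: n1:27  n2:22  n3:14  n4:10  n5:0  n6:0  n7:0.
Shift Item 3→5, Item 4→2, Item 5→4, Item 6→5.
Schedule Item 1@1, Item 2@1, Item 3@5, Item 4@2, Item 5@4, Item 6@5: n1:10  n2:10  n3:10  n4:10  n5:12  n6:12  n7:9 — peak 12.

12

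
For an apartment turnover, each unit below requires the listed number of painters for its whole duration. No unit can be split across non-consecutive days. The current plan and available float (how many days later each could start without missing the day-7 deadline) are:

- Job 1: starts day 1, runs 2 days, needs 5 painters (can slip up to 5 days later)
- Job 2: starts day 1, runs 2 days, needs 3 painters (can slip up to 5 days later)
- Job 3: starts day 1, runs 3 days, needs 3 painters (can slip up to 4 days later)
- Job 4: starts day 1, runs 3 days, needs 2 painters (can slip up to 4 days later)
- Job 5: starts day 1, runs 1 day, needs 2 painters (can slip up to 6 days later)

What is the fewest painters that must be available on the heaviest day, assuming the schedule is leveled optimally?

Early-start (Job 1@1, Job 2@1, Job 3@1, Job 4@1, Job 5@1) gives peak 15: d1:15  d2:13  d3:5  d4:0  d5:0  d6:0  d7:0.
Shift Job 2→3, Job 3→5, Job 4→3, Job 5→6.
Schedule Job 1@1, Job 2@3, Job 3@5, Job 4@3, Job 5@6: d1:5  d2:5  d3:5  d4:5  d5:5  d6:5  d7:3 — peak 5.
Total painter-days = 33 over 7 days ⇒ peak ≥ ⌈33/7⌉ = 5, so 5 is optimal.

5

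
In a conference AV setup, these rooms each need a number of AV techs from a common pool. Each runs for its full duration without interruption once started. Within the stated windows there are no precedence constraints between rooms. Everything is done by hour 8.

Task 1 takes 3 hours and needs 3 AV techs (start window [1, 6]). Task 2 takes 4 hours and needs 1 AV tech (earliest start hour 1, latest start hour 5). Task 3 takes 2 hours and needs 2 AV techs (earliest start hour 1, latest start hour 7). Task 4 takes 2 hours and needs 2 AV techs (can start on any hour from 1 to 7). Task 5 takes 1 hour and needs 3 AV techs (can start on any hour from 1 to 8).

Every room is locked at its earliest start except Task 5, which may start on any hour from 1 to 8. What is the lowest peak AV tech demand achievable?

8

Task 5@1: h1:11  h2:8  h3:4  h4:1  h5:0  h6:0  h7:0  h8:0 → peak 11
Task 5@2: h1:8  h2:11  h3:4  h4:1  h5:0  h6:0  h7:0  h8:0 → peak 11
Task 5@3: h1:8  h2:8  h3:7  h4:1  h5:0  h6:0  h7:0  h8:0 → peak 8
Task 5@4: h1:8  h2:8  h3:4  h4:4  h5:0  h6:0  h7:0  h8:0 → peak 8
Task 5@5: h1:8  h2:8  h3:4  h4:1  h5:3  h6:0  h7:0  h8:0 → peak 8
Task 5@6: h1:8  h2:8  h3:4  h4:1  h5:0  h6:3  h7:0  h8:0 → peak 8
Task 5@7: h1:8  h2:8  h3:4  h4:1  h5:0  h6:0  h7:3  h8:0 → peak 8
Task 5@8: h1:8  h2:8  h3:4  h4:1  h5:0  h6:0  h7:0  h8:3 → peak 8
Best is Task 5@3, peak 8.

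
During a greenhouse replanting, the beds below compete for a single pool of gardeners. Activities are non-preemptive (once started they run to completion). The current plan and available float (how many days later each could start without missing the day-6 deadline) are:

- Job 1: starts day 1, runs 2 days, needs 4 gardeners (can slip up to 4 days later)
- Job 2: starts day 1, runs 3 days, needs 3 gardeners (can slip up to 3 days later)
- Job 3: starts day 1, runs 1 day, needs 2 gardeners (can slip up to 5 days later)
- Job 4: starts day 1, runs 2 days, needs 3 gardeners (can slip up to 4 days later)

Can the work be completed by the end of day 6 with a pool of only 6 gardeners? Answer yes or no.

Schedule Job 1@1, Job 2@3, Job 3@1, Job 4@3: d1:6  d2:4  d3:6  d4:6  d5:3  d6:0 — peak 6 ≤ 6.

yes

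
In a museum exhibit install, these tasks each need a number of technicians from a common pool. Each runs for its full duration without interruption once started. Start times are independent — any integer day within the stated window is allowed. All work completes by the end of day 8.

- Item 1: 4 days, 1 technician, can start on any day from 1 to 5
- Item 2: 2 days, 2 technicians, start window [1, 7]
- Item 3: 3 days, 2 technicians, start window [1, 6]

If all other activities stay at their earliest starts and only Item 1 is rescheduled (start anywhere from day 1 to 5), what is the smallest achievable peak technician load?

4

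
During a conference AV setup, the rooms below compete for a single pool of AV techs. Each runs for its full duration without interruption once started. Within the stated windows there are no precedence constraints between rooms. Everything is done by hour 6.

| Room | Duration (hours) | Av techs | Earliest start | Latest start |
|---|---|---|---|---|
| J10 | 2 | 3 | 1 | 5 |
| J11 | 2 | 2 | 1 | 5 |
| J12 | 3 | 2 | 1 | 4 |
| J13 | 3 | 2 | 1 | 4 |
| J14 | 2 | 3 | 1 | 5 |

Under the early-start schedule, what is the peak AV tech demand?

12

Early-start schedule: J10@1, J11@1, J12@1, J13@1, J14@1.
Load per hour: hour 1: 12, hour 2: 12, hour 3: 4, hour 4: 0, hour 5: 0, hour 6: 0.
Peak is 12.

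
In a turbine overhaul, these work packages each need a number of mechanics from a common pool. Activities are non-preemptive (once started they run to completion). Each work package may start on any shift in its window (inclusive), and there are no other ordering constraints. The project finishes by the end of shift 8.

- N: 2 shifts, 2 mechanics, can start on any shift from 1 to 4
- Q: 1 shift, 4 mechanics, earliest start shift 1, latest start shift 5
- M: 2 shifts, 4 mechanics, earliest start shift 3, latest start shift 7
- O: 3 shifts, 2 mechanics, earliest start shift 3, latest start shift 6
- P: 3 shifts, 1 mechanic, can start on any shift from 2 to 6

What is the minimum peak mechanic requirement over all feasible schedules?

4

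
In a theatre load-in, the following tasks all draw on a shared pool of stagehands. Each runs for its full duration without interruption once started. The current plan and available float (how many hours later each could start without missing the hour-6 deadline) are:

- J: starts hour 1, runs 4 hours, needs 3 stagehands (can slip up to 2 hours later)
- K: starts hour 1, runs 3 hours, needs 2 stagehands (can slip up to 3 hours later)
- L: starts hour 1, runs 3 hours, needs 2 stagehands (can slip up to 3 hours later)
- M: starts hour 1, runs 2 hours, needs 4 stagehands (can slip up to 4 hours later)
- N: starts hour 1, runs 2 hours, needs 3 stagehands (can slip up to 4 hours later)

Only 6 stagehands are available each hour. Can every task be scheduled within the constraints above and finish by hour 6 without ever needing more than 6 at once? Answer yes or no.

Total stagehand-hours = 38; over 6 hours the average is 38/6 > 6, so some hour must exceed 6.

no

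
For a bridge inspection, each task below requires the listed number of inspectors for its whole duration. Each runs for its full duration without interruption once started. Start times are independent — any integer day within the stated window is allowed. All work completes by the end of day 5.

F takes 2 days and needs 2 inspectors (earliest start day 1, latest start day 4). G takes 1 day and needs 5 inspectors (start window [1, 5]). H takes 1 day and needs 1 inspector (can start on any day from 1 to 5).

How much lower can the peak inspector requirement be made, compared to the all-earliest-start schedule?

3

Early-start peak: d1:8  d2:2  d3:0  d4:0  d5:0 ⇒ 8.
Leveled (F@1, G@3, H@1): d1:3  d2:2  d3:5  d4:0  d5:0 ⇒ 5.
Reduction 8 − 5 = 3.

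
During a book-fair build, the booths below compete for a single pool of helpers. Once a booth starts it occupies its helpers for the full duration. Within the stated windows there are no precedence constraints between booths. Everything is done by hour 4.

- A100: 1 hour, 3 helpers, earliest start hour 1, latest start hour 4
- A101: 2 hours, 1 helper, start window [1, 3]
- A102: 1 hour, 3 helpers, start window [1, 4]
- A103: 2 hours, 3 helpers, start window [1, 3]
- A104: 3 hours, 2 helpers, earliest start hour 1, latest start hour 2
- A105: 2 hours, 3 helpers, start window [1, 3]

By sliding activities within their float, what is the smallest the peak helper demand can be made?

Early-start (A100@1, A101@1, A102@1, A103@1, A104@1, A105@1) gives peak 15: h1:15  h2:9  h3:2  h4:0.
Shift A103→2, A104→2, A105→3.
Schedule A100@1, A101@1, A102@1, A103@2, A104@2, A105@3: h1:7  h2:6  h3:8  h4:5 — peak 8.

8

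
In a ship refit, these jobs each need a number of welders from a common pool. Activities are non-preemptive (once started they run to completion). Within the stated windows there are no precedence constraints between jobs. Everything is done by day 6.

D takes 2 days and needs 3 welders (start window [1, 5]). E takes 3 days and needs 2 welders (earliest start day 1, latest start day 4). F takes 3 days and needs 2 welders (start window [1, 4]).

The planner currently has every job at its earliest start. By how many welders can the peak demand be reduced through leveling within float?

3

Early-start peak: d1:7  d2:7  d3:4  d4:0  d5:0  d6:0 ⇒ 7.
Leveled (D@1, E@3, F@3): d1:3  d2:3  d3:4  d4:4  d5:4  d6:0 ⇒ 4.
Reduction 7 − 4 = 3.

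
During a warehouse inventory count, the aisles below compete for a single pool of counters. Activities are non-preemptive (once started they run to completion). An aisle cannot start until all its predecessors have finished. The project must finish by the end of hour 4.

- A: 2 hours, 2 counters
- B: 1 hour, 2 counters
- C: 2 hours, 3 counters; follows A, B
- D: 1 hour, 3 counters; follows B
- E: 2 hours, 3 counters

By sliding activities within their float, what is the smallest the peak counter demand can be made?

6

Early-start (A@1, B@1, C@3, D@2, E@1) gives peak 8: h1:7  h2:8  h3:3  h4:3.
Shift E→3.
Schedule A@1, B@1, C@3, D@2, E@3: h1:4  h2:5  h3:6  h4:6 — peak 6.
Total counter-hours = 21 over 4 hours ⇒ peak ≥ ⌈21/4⌉ = 6, so 6 is optimal.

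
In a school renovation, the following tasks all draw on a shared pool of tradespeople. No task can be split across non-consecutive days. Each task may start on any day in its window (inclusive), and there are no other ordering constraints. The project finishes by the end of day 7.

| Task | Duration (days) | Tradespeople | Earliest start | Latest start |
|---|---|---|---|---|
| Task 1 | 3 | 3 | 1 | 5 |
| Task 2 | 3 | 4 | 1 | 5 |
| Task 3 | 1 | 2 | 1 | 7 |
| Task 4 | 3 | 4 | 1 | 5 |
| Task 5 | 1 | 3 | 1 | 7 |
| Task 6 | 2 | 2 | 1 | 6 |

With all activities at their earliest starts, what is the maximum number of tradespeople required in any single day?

Early-start schedule: Task 1@1, Task 2@1, Task 3@1, Task 4@1, Task 5@1, Task 6@1.
Load per day: day 1: 18, day 2: 13, day 3: 11, day 4: 0, day 5: 0, day 6: 0, day 7: 0.
Peak is 18.

18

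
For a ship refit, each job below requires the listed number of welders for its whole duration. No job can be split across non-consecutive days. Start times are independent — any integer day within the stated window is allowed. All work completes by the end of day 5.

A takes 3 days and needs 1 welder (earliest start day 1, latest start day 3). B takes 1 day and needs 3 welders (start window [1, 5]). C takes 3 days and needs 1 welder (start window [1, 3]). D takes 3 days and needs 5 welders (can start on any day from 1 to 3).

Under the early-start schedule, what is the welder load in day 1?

10

At early start, day 1 has: A, B, C, D.
Demand: 1 + 3 + 1 + 5 = 10.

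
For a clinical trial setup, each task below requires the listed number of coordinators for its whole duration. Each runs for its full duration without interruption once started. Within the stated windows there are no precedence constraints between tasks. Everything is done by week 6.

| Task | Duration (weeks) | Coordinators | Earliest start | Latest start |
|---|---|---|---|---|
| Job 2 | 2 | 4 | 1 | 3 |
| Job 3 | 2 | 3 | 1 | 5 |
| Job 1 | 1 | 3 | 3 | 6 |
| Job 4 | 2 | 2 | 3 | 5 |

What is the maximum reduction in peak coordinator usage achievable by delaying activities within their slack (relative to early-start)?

Early-start peak: w1:7  w2:7  w3:5  w4:2  w5:0  w6:0 ⇒ 7.
Leveled (Job 2@1, Job 3@3, Job 1@5, Job 4@3): w1:4  w2:4  w3:5  w4:5  w5:3  w6:0 ⇒ 5.
Reduction 7 − 5 = 2.

2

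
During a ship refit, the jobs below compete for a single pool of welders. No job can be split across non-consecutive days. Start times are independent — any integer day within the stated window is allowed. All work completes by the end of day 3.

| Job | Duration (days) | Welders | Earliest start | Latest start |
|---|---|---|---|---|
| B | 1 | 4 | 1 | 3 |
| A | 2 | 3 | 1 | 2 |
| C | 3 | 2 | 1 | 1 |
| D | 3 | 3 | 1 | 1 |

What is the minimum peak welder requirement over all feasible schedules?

Early-start (B@1, A@1, C@1, D@1) gives peak 12: d1:12  d2:8  d3:5.
Shift A→2.
Schedule B@1, A@2, C@1, D@1: d1:9  d2:8  d3:8 — peak 9.
Total welder-days = 25 over 3 days ⇒ peak ≥ ⌈25/3⌉ = 9, so 9 is optimal.

9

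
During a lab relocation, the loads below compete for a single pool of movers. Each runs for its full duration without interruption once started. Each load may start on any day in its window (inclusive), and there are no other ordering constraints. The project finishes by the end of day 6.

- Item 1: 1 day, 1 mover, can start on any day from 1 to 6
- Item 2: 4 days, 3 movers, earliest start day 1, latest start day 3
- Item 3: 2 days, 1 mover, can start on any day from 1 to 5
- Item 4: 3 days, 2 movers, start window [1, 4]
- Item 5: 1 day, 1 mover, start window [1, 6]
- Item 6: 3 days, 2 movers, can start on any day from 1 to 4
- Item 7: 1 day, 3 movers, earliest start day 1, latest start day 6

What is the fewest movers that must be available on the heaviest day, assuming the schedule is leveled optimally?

Early-start (Item 1@1, Item 2@1, Item 3@1, Item 4@1, Item 5@1, Item 6@1, Item 7@1) gives peak 13: d1:13  d2:8  d3:7  d4:3  d5:0  d6:0.
Shift Item 3→2, Item 5→4, Item 6→4, Item 7→5.
Schedule Item 1@1, Item 2@1, Item 3@2, Item 4@1, Item 5@4, Item 6@4, Item 7@5: d1:6  d2:6  d3:6  d4:6  d5:5  d6:2 — peak 6.
Total mover-days = 31 over 6 days ⇒ peak ≥ ⌈31/6⌉ = 6, so 6 is optimal.

6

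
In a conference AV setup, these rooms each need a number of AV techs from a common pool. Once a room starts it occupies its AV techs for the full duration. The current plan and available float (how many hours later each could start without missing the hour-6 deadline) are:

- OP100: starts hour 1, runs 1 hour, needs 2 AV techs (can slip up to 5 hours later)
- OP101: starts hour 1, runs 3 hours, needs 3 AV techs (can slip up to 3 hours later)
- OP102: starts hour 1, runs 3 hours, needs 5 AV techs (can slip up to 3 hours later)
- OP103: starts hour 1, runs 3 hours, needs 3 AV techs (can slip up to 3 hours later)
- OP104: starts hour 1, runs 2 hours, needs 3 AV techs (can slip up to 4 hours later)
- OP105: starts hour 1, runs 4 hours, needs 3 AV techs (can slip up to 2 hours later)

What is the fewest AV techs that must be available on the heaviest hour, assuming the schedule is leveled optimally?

10

Early-start (OP100@1, OP101@1, OP102@1, OP103@1, OP104@1, OP105@1) gives peak 19: h1:19  h2:17  h3:14  h4:3  h5:0  h6:0.
Shift OP101→4, OP103→4, OP105→3.
Schedule OP100@1, OP101@4, OP102@1, OP103@4, OP104@1, OP105@3: h1:10  h2:8  h3:8  h4:9  h5:9  h6:9 — peak 10.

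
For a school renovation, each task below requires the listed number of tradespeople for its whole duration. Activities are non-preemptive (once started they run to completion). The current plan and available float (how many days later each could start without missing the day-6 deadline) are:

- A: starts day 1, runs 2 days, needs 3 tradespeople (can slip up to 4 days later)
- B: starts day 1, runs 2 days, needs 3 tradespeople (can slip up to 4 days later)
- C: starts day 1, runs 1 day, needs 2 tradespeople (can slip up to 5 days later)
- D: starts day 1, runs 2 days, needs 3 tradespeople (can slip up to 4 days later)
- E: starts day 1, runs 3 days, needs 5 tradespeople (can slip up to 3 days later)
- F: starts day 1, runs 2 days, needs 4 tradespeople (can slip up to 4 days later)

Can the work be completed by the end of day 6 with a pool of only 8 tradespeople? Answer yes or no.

yes

Schedule A@1, B@3, C@1, D@5, E@2, F@5: d1:5  d2:8  d3:8  d4:8  d5:7  d6:7 — peak 8 ≤ 8.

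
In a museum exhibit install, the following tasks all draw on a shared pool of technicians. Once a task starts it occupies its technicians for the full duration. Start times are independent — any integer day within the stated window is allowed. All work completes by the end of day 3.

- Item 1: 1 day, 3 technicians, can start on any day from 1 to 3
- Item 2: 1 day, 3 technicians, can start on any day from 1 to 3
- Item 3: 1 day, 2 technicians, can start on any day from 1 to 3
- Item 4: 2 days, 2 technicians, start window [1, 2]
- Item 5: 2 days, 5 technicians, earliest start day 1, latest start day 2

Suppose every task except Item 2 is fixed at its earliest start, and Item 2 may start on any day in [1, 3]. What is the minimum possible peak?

Item 2@1: d1:15  d2:7  d3:0 → peak 15
Item 2@2: d1:12  d2:10  d3:0 → peak 12
Item 2@3: d1:12  d2:7  d3:3 → peak 12
Best is Item 2@2, peak 12.

12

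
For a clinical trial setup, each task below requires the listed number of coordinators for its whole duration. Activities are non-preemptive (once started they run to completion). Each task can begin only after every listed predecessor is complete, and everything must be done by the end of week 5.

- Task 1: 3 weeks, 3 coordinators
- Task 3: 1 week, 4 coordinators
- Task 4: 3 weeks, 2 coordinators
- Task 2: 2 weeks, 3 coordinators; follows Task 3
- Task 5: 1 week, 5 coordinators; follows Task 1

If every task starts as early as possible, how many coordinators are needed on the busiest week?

9

Early-start schedule: Task 1@1, Task 3@1, Task 4@1, Task 2@2, Task 5@4.
Load per week: week 1: 9, week 2: 8, week 3: 8, week 4: 5, week 5: 0.
Peak is 9.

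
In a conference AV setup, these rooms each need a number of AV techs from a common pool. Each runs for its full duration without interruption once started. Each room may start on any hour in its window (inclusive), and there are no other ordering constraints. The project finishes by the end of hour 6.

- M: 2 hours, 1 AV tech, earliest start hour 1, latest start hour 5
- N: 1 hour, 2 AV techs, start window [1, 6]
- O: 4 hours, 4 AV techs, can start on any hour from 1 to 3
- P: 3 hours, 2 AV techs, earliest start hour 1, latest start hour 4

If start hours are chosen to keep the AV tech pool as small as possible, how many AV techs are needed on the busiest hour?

6

Early-start (M@1, N@1, O@1, P@1) gives peak 9: h1:9  h2:7  h3:6  h4:4  h5:0  h6:0.
Shift O→2, P→3.
Schedule M@1, N@1, O@2, P@3: h1:3  h2:5  h3:6  h4:6  h5:6  h6:0 — peak 6.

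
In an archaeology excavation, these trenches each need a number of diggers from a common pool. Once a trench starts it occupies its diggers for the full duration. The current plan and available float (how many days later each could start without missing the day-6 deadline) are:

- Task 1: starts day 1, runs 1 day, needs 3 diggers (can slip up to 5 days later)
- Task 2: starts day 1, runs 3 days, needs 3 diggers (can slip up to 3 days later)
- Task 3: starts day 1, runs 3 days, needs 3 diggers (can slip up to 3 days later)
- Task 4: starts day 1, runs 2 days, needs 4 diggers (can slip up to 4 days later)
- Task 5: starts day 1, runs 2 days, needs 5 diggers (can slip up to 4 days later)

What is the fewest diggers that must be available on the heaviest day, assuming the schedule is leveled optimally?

8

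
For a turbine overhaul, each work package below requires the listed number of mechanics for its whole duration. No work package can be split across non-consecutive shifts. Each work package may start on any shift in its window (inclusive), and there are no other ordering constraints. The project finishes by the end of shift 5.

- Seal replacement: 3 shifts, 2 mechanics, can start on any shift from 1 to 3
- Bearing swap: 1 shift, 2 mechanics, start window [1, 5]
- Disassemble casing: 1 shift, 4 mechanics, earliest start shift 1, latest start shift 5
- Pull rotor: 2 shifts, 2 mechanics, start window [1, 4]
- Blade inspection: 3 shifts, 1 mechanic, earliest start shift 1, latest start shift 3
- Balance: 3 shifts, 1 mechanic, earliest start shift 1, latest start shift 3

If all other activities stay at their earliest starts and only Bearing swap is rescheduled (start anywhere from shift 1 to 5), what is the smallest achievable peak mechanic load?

10

Bearing swap@1: s1:12  s2:6  s3:4  s4:0  s5:0 → peak 12
Bearing swap@2: s1:10  s2:8  s3:4  s4:0  s5:0 → peak 10
Bearing swap@3: s1:10  s2:6  s3:6  s4:0  s5:0 → peak 10
Bearing swap@4: s1:10  s2:6  s3:4  s4:2  s5:0 → peak 10
Bearing swap@5: s1:10  s2:6  s3:4  s4:0  s5:2 → peak 10
Best is Bearing swap@2, peak 10.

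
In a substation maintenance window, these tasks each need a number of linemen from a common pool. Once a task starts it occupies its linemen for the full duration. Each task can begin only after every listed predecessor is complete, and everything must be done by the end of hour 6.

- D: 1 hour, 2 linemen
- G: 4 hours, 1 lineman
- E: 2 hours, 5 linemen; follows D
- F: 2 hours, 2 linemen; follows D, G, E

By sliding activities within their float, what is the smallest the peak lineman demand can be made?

Schedule D@1, G@1, E@2, F@5: h1:3  h2:6  h3:6  h4:1  h5:2  h6:2 — peak 6.
No arrangement of the 3 feasible schedules does better.

6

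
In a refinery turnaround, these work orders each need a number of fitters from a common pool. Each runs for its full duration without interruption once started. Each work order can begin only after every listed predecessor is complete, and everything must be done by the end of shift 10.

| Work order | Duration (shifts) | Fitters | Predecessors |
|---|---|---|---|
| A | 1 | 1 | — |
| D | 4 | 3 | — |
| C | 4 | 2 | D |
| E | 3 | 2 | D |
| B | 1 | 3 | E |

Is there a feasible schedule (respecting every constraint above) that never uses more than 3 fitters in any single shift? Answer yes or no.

The minimum achievable peak is 4; 3 < 4, so no feasible schedule stays within the cap.

no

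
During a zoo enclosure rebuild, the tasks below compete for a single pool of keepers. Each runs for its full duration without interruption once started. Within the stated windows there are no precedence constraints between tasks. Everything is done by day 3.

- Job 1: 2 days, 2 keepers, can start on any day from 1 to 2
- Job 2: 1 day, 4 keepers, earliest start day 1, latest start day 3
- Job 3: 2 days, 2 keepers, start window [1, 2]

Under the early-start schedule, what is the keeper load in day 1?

8

At early start, day 1 has: Job 1, Job 2, Job 3.
Demand: 2 + 4 + 2 = 8.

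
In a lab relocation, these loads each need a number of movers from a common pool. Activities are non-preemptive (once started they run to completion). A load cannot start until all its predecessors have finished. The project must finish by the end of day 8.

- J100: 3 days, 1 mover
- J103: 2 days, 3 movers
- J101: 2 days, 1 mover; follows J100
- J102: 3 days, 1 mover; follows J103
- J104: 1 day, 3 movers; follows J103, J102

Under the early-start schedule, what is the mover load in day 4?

2

At early start, day 4 has: J101, J102.
Demand: 1 + 1 = 2.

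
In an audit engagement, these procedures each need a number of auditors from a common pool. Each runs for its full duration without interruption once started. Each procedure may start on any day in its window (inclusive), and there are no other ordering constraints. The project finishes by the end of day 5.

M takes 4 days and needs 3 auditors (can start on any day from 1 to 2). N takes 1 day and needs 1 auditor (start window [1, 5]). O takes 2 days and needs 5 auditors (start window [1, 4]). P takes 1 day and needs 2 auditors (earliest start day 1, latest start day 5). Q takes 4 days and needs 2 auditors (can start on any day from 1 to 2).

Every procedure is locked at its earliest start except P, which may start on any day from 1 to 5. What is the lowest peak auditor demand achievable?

11

P@1: d1:13  d2:10  d3:5  d4:5  d5:0 → peak 13
P@2: d1:11  d2:12  d3:5  d4:5  d5:0 → peak 12
P@3: d1:11  d2:10  d3:7  d4:5  d5:0 → peak 11
P@4: d1:11  d2:10  d3:5  d4:7  d5:0 → peak 11
P@5: d1:11  d2:10  d3:5  d4:5  d5:2 → peak 11
Best is P@3, peak 11.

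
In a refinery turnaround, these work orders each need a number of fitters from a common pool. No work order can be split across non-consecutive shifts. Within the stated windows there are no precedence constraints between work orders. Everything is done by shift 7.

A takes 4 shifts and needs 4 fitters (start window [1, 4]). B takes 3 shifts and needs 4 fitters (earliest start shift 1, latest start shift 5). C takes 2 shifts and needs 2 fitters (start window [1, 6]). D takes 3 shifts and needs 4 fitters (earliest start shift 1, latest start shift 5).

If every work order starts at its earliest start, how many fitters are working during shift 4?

4

At early start, shift 4 has: A.
Demand: 4 = 4.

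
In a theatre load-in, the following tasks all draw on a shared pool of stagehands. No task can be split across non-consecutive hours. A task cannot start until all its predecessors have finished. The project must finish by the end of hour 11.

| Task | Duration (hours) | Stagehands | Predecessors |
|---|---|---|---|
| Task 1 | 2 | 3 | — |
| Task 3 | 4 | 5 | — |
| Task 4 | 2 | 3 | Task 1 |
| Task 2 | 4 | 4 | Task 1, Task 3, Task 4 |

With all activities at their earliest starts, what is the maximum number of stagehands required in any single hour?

Early-start schedule: Task 1@1, Task 3@1, Task 4@3, Task 2@5.
Load per hour: hour 1: 8, hour 2: 8, hour 3: 8, hour 4: 8, hour 5: 4, hour 6: 4, hour 7: 4, hour 8: 4, hour 9: 0, hour 10: 0, hour 11: 0.
Peak is 8.

8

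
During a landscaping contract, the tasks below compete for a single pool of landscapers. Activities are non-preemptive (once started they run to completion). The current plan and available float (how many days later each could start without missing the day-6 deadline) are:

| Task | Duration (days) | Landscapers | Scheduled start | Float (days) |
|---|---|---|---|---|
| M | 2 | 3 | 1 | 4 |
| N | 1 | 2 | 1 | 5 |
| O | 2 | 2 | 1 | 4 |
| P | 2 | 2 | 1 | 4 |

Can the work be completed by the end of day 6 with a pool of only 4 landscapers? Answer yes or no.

Schedule M@1, N@3, O@3, P@4: d1:3  d2:3  d3:4  d4:4  d5:2  d6:0 — peak 4 ≤ 4.

yes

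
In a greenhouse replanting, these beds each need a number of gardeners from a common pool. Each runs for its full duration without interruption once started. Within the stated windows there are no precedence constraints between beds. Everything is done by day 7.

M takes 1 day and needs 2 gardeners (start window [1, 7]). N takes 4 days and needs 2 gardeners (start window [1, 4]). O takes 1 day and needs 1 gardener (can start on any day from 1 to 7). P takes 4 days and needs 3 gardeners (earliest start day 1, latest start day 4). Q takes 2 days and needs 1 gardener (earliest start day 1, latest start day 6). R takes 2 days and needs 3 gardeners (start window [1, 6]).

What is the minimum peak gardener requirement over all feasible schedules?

Early-start (M@1, N@1, O@1, P@1, Q@1, R@1) gives peak 12: d1:12  d2:9  d3:5  d4:5  d5:0  d6:0  d7:0.
Shift P→2, Q→5, R→6.
Schedule M@1, N@1, O@1, P@2, Q@5, R@6: d1:5  d2:5  d3:5  d4:5  d5:4  d6:4  d7:3 — peak 5.
Total gardener-days = 31 over 7 days ⇒ peak ≥ ⌈31/7⌉ = 5, so 5 is optimal.

5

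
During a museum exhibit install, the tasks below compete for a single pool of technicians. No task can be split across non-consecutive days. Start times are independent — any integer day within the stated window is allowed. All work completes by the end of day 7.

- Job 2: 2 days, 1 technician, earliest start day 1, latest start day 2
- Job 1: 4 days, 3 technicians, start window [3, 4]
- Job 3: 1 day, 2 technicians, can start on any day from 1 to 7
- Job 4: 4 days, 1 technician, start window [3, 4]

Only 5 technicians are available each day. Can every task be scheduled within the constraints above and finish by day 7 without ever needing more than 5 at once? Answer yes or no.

Schedule Job 2@1, Job 1@3, Job 3@1, Job 4@3: d1:3  d2:1  d3:4  d4:4  d5:4  d6:4  d7:0 — peak 4 ≤ 5.

yes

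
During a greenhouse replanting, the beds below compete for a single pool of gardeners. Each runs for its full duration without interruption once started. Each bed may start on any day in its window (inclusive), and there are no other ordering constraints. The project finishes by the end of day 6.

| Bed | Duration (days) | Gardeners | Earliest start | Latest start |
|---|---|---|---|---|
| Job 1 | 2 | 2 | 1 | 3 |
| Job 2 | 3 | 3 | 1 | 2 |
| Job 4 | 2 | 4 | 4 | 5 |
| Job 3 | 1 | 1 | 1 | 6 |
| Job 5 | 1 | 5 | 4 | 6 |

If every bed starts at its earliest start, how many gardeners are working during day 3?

At early start, day 3 has: Job 2.
Demand: 3 = 3.

3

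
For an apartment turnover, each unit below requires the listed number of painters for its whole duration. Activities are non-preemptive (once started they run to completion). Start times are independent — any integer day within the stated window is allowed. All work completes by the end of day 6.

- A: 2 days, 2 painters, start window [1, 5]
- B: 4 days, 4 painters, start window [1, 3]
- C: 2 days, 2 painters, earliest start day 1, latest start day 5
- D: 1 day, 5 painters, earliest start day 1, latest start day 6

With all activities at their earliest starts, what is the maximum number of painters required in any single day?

Early-start schedule: A@1, B@1, C@1, D@1.
Load per day: day 1: 13, day 2: 8, day 3: 4, day 4: 4, day 5: 0, day 6: 0.
Peak is 13.

13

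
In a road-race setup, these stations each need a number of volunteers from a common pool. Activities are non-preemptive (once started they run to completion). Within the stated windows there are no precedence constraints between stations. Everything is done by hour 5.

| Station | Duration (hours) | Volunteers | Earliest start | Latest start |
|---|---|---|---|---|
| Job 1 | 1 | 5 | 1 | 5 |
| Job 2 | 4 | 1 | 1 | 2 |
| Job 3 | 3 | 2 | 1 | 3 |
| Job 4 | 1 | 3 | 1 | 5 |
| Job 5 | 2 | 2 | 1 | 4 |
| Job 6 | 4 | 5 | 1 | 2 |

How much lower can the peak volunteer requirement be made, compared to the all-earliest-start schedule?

Early-start peak: h1:18  h2:10  h3:8  h4:6  h5:0 ⇒ 18.
Leveled (Job 1@1, Job 2@1, Job 3@1, Job 4@4, Job 5@1, Job 6@2): h1:10  h2:10  h3:8  h4:9  h5:5 ⇒ 10.
Reduction 18 − 10 = 8.

8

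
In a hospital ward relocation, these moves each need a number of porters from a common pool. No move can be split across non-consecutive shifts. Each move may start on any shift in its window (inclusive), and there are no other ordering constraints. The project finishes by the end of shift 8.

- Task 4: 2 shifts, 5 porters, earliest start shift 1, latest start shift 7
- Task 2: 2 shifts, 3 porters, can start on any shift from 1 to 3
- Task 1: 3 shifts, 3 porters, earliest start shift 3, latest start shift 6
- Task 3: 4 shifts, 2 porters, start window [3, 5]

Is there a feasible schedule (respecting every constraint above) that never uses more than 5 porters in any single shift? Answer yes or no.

yes

Schedule Task 4@1, Task 2@3, Task 1@5, Task 3@3: s1:5  s2:5  s3:5  s4:5  s5:5  s6:5  s7:3  s8:0 — peak 5 ≤ 5.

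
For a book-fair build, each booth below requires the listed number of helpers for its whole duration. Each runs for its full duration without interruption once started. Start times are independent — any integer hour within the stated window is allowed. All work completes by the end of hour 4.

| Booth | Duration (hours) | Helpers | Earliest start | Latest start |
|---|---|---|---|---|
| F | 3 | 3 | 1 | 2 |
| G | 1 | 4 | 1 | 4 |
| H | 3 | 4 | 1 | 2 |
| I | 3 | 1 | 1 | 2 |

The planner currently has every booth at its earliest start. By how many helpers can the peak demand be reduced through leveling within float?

Early-start peak: h1:12  h2:8  h3:8  h4:0 ⇒ 12.
Leveled (F@1, G@1, H@2, I@1): h1:8  h2:8  h3:8  h4:4 ⇒ 8.
Reduction 12 − 8 = 4.

4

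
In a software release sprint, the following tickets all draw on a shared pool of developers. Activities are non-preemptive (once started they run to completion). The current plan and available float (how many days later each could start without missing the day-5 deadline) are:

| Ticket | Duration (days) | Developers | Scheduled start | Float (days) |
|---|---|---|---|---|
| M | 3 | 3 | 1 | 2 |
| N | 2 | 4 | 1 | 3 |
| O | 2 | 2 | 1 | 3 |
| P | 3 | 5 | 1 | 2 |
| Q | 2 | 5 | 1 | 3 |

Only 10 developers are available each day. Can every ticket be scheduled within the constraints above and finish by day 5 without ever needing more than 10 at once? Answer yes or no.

yes

Schedule M@1, N@1, O@1, P@3, Q@4: d1:9  d2:9  d3:8  d4:10  d5:10 — peak 10 ≤ 10.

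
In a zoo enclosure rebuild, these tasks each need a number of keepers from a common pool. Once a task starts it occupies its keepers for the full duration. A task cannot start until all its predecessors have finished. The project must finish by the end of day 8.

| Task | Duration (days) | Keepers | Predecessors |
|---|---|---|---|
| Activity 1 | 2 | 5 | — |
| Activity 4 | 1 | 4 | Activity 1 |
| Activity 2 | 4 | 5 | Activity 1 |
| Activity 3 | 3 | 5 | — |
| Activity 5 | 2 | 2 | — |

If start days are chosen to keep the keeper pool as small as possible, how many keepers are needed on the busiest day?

10

Early-start (Activity 1@1, Activity 4@3, Activity 2@3, Activity 3@1, Activity 5@1) gives peak 14: d1:12  d2:12  d3:14  d4:5  d5:5  d6:5  d7:0  d8:0.
Shift Activity 3→4.
Schedule Activity 1@1, Activity 4@3, Activity 2@3, Activity 3@4, Activity 5@1: d1:7  d2:7  d3:9  d4:10  d5:10  d6:10  d7:0  d8:0 — peak 10.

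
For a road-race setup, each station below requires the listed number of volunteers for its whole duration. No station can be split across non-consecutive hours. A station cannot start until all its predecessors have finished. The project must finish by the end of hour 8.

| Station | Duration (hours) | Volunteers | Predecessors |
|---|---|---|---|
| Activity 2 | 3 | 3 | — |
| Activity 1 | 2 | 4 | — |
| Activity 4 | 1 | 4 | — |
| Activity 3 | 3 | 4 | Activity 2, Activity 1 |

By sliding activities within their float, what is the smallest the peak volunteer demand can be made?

7

Early-start (Activity 2@1, Activity 1@1, Activity 4@1, Activity 3@4) gives peak 11: h1:11  h2:7  h3:3  h4:4  h5:4  h6:4  h7:0  h8:0.
Shift Activity 4→3.
Schedule Activity 2@1, Activity 1@1, Activity 4@3, Activity 3@4: h1:7  h2:7  h3:7  h4:4  h5:4  h6:4  h7:0  h8:0 — peak 7.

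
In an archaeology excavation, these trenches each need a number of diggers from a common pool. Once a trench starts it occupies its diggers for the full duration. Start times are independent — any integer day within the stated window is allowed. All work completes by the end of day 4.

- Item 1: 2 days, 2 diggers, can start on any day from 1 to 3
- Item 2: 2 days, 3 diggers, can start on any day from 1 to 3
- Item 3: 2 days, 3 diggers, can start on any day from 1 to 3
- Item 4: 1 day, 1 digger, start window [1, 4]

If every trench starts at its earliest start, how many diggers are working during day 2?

At early start, day 2 has: Item 1, Item 2, Item 3.
Demand: 2 + 3 + 3 = 8.

8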